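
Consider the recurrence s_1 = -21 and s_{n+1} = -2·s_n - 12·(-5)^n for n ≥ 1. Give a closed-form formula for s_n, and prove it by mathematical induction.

s_n = -(-2)^(n - 1) + 4(-5)^n

Computing the first terms: s_1 = -21, s_2 = 102, s_3 = -504. This suggests s_n = -(-2)^(n - 1) + 4(-5)^n.
Base case (n = 1): the formula gives -21 = -21 = s_1.
For the inductive step, assume it holds for an arbitrary r ≥ 1, so s_r = -(-2)^(r - 1) + 4(-5)^r.
Then s_{r+1} = -2·s_r - 12·(-5)^r = -2·(-(-2)^(r - 1) + 4(-5)^r) - 12·(-5)^r = -(-2)^r + 4(-5)^(r + 1) = -(-2)^((r+1) - 1) + 4(-5)^(r+1),
which is the claimed formula at n = r+1.
By induction, the statement is established for all n ≥ 1.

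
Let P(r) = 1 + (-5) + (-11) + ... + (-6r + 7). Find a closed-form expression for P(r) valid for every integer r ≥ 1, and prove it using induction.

P(r) = -r(3r - 4)

We claim P(r) = -r(3r - 4) for all r ≥ 1.
Base case (r = 1): P(1) = 1, and the closed form gives 1. They agree.
Inductive step: assume the claim holds for r = k, so P(k) = k(-3k + 4).
Then P(k+1) = P(k) + (-6k + 1) = (k(-3k + 4)) + (-6k + 1).
Simplifying, P(k+1) = -(k + 1)(3k - 1) = -(k+1)(3(k+1) - 4),
which is the closed form with r = k+1.
This completes the induction.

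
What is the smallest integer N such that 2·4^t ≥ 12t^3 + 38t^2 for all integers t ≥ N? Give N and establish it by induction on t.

At t = 5: 2048 < 2450, so the inequality fails and N ≥ 6. We prove 2·4^t ≥ 12t^3 + 38t^2 for all t ≥ 6.
When t = 6: 2·4^t = 8192 and 12t^3 + 38t^2 = 3960, so 8192 ≥ 3960.
Suppose the result is true for t = m, so 2·4^m ≥ 12m^3 + 38m^2.
Then 2·4^(m + 1) = 4·(2·4^m) ≥ 4·(12m^3 + 38m^2).
Also, for m ≥ 6 we have 4·(12m^3 + 38m^2) ≥ 12(m+1)^3 + 38(m+1)^2, since 4·(12m^3 + 38m^2) − (12(m+1)^3 + 38(m+1)^2) = 36m^3 + 78m^2 - 112m - 50, which is nonnegative for all m ≥ 6.
Combining, 2·4^(m + 1) ≥ 12(m+1)^3 + 38(m+1)^2.
This completes the induction.
Hence the smallest such N is 6.

N = 6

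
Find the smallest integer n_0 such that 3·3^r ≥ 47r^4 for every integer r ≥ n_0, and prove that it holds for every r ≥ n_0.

n_0 = 12

At r = 11: 531441 < 688127, so the inequality fails and n_0 ≥ 12. We prove 3·3^r ≥ 47r^4 for all r ≥ 12.
For the base case r = 12: 3·3^r = 1594323 and 47r^4 = 974592, so 1594323 ≥ 974592.
Suppose the result is true for r = p, so 3·3^p ≥ 47p^4.
Then 3·3^(p + 1) = 3·(3·3^p) ≥ 3·(47p^4).
Also, for p ≥ 12 we have 3·(47p^4) ≥ 47(p+1)^4, since 3 ≥ (1 + 1/p)^4 for all p ≥ 12.
Combining, 3·3^(p + 1) ≥ 47(p+1)^4.
Hence, by induction on r, the claim holds for every r ≥ 12.
Hence the smallest such n_0 is 12.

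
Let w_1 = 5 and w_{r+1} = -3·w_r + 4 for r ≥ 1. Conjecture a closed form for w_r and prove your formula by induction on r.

w_r = 4(-3)^(r - 1) + 1

Computing the first terms: w_1 = 5, w_2 = -11, w_3 = 37. This suggests w_r = 4(-3)^(r - 1) + 1.
When r = 1: the formula gives 5 = 5 = w_1.
Suppose the result is true for r = j, so w_j = 4(-3)^(j - 1) + 1.
Then w_{j+1} = -3·w_j + 4 = -3·(4(-3)^(j - 1) + 1) + 4 = 4(-3)^j + 1 = 4(-3)^((j+1) - 1) + 1,
which is the claimed formula at r = j+1.
By induction, the statement is established for all r ≥ 1.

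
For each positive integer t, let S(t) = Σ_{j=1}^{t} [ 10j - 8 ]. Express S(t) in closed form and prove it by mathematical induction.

We claim S(t) = t(5t - 3) for all t ≥ 1.
When t = 1: S(1) = 2, and the closed form gives 2. They agree.
Suppose the result is true for t = j, so S(j) = j(5j - 3).
Then S(j+1) = S(j) + (10j + 2) = (j(5j - 3)) + (10j + 2).
Simplifying, S(j+1) = (j + 1)(5j + 2) = (j+1)(5(j+1) - 3),
which is the closed form with t = j+1.
By the principle of mathematical induction, the result holds for all t ≥ 1.

S(t) = t(5t - 3)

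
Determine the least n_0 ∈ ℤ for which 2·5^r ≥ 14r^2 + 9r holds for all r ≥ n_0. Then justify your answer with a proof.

n_0 = 3

At r = 2: 50 < 74, so the inequality fails and n_0 ≥ 3. We prove 2·5^r ≥ 14r^2 + 9r for all r ≥ 3.
When r = 3: 2·5^r = 250 and 14r^2 + 9r = 153, so 250 ≥ 153.
Inductive step: suppose the statement holds for some m ≥ 3, so 2·5^m ≥ 14m^2 + 9m.
Then 2·5^(m + 1) = 5·(2·5^m) ≥ 5·(14m^2 + 9m).
Also, for m ≥ 3 we have 5·(14m^2 + 9m) ≥ 14(m+1)^2 + 9(m+1), since 5·(14m^2 + 9m) − (14(m+1)^2 + 9(m+1)) = 56m^2 + 8m - 23, which is nonnegative for all m ≥ 3.
Combining, 2·5^(m + 1) ≥ 14(m+1)^2 + 9(m+1).
Hence, by induction on r, the claim holds for every r ≥ 3.
Hence the smallest such n_0 is 3.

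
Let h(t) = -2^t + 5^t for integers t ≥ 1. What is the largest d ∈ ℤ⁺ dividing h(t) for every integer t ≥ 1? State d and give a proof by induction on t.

d = 3

Computing the first values: h(1) = 3 and h(2) = 21; gcd(3, 21) = 3, so d ≤ 3.
We prove 3 | -2^t + 5^t for all t ≥ 1 by induction on t.
When t = 1: h(1) = 3 = 3·(1), so 3 | h(1).
For the inductive step, assume it holds for an arbitrary p ≥ 1, i.e. 3 | h(p). Then
5^{p+1} − 2^{p+1} = 5·5^p − 2·2^p = 5·(5^p − 2^p) + (3)·2^p. The first term is divisible by 3 by the inductive hypothesis, and the second term (3)·2^p is divisible by 3 since 3 | 3. Hence 3 | h(p+1).
By induction, the statement is established for all t ≥ 1.
Therefore the largest such d is 3.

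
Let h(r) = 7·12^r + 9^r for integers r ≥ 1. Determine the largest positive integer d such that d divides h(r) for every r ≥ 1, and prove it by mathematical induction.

Computing the first values: h(1) = 93 and h(2) = 1089; gcd(93, 1089) = 3, so d ≤ 3.
We prove 3 | 7·12^r + 9^r for all r ≥ 1 by induction on r.
For the base case r = 1: h(1) = 93 = 3·(31), so 3 | h(1).
Suppose the result is true for r = j, i.e. 3 | h(j). Then
h(j+1) − 12·h(j) = (7·12^(j+1) + 9^(j+1)) − 12·(7·12^j + 9^j) = (1)·9^j·(9 − 12) = (-3)·9^j. Since 3 | h(j) by the inductive hypothesis, 3 | 12·h(j); and 3 | -3 since -3 = 3·-1. Therefore 3 | h(j+1).
By the principle of mathematical induction, the result holds for all r ≥ 1.
Therefore the largest such d is 3.

d = 3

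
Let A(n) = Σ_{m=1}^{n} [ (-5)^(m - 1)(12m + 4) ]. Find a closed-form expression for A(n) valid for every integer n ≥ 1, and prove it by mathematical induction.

A(n) = -(-5)^n(2n + 1) + 1

We claim A(n) = -(-5)^n(2n + 1) + 1 for all n ≥ 1.
Base step (n = 1): A(1) = 16, and the closed form gives 16. They agree.
Inductive step: suppose the statement holds for some m ≥ 1, so A(m) = -(-5)^m(2m + 1) + 1.
Then A(m+1) = A(m) + ((-5)^m(12m + 16)) = (-(-5)^m(2m + 1) + 1) + ((-5)^m(12m + 16)).
Simplifying, A(m+1) = 10(-5)^m·m + 15(-5)^m + 1 = -(-5)^(m+1)(2(m+1) + 1) + 1,
which is the closed form with n = m+1.
By the principle of mathematical induction, the result holds for all n ≥ 1.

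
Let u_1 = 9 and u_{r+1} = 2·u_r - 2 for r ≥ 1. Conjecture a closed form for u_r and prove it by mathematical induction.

Computing the first terms: u_1 = 9, u_2 = 16, u_3 = 30. This suggests u_r = 7·2^(r - 1) + 2.
When r = 1: the formula gives 9 = 9 = u_1.
Inductive step: assume the claim holds for r = k, so u_k = 7·2^(k - 1) + 2.
Then u_{k+1} = 2·u_k - 2 = 2·(7·2^(k - 1) + 2) - 2 = 7·2^k + 2 = 7·2^((k+1) - 1) + 2,
which is the claimed formula at r = k+1.
This completes the induction.

u_r = 7·2^(r - 1) + 2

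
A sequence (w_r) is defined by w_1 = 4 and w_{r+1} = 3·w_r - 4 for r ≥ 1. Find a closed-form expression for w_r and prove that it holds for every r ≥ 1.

Computing the first terms: w_1 = 4, w_2 = 8, w_3 = 20. This suggests w_r = 2·3^(r - 1) + 2.
Base step (r = 1): the formula gives 4 = 4 = w_1.
For the inductive step, assume it holds for an arbitrary j ≥ 1, so w_j = 2·3^(j - 1) + 2.
Then w_{j+1} = 3·w_j - 4 = 3·(2·3^(j - 1) + 2) - 4 = 2·3^j + 2 = 2·3^((j+1) - 1) + 2,
which is the claimed formula at r = j+1.
By the principle of mathematical induction, the result holds for all r ≥ 1.

w_r = 2·3^(r - 1) + 2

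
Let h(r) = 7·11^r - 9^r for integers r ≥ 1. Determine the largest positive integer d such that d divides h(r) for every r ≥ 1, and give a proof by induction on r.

d = 2

Computing the first values: h(1) = 68 and h(2) = 766; gcd(68, 766) = 2, so d ≤ 2.
We prove 2 | 7·11^r - 9^r for all r ≥ 1 by induction on r.
Base step (r = 1): h(1) = 68 = 2·(34), so 2 | h(1).
Inductive step: assume the claim holds for r = k, i.e. 2 | h(k). Then
h(k+1) − 11·h(k) = (7·11^(k+1) - 9^(k+1)) − 11·(7·11^k - 9^k) = (-1)·9^k·(9 − 11) = (2)·9^k. Since 2 | h(k) by the inductive hypothesis, 2 | 11·h(k); and 2 | 2 since 2 = 2·1. Therefore 2 | h(k+1).
By induction, the statement is established for all r ≥ 1.
Therefore the largest such d is 2.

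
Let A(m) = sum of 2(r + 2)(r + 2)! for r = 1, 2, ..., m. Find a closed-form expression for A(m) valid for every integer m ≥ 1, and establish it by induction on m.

A(m) = 2(m + 3)! - 12

We claim A(m) = 2(m + 3)! - 12 for all m ≥ 1.
Base case (m = 1): A(1) = 36, and the closed form gives 36. They agree.
Inductive step: assume the claim holds for m = r, so A(r) = 2(r + 3)! - 12.
Then A(r+1) = A(r) + (2(r + 3)(r + 3)!) = (2(r + 3)! - 12) + (2(r + 3)(r + 3)!).
Simplifying, A(r+1) = 2((r+1) + 3)! - 12,
which is the closed form with m = r+1.
By the principle of mathematical induction, the result holds for all m ≥ 1.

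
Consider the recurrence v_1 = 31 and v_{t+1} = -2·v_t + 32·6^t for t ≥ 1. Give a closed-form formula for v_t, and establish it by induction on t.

Computing the first terms: v_1 = 31, v_2 = 130, v_3 = 892. This suggests v_t = 7(-2)^(t - 1) + 4·6^t.
Base case (t = 1): the formula gives 31 = 31 = v_1.
Inductive step: assume the claim holds for t = k, so v_k = 7(-2)^(k - 1) + 4·6^k.
Then v_{k+1} = -2·v_k + 32·6^k = -2·(7(-2)^(k - 1) + 4·6^k) + 32·6^k = 7(-2)^k + 4·6^(k + 1) = 7(-2)^((k+1) - 1) + 4·6^(k+1),
which is the claimed formula at t = k+1.
This completes the induction.

v_t = 7(-2)^(t - 1) + 4·6^t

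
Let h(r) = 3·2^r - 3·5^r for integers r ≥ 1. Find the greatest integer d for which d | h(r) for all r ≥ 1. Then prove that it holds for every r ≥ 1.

Computing the first values: h(1) = -9 and h(2) = -63; gcd(-9, -63) = 9, so d ≤ 9.
We prove 9 | 3·2^r - 3·5^r for all r ≥ 1 by induction on r.
When r = 1: h(1) = -9 = 9·(-1), so 9 | h(1).
Suppose the result is true for r = p, i.e. 9 | h(p). Then
h(p+1) − 5·h(p) = (3·2^(p+1) - 3·5^(p+1)) − 5·(3·2^p - 3·5^p) = (3)·2^p·(2 − 5) = (-9)·2^p. Since 9 | h(p) by the inductive hypothesis, 9 | 5·h(p); and 9 | -9 since -9 = 9·-1. Therefore 9 | h(p+1).
By the principle of mathematical induction, the result holds for all r ≥ 1.
Therefore the largest such d is 9.

d = 9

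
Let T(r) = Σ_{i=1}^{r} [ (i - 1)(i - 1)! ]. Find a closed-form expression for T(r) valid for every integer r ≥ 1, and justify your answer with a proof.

We claim T(r) = r! - 1 for all r ≥ 1.
For the base case r = 1: T(1) = 0, and the closed form gives 0. They agree.
Inductive step: suppose the statement holds for some i ≥ 1, so T(i) = i! - 1.
Then T(i+1) = T(i) + (i·i!) = (i! - 1) + (i·i!).
Simplifying, T(i+1) = (i+1)! - 1,
which is the closed form with r = i+1.
By induction, the statement is established for all r ≥ 1.

T(r) = r! - 1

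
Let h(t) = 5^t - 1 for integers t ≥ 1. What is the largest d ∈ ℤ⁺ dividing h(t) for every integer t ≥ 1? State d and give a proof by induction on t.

Computing the first values: h(1) = 4 and h(2) = 24; gcd(4, 24) = 4, so d ≤ 4.
We prove 4 | 5^t - 1 for all t ≥ 1 by induction on t.
Base case (t = 1): h(1) = 4 = 4·(1), so 4 | h(1).
Inductive step: assume the claim holds for t = r, i.e. 4 | h(r). Then
5^{r+1} − 1^{r+1} = 5·5^r − 1·1^r = 5·(5^r − 1^r) + (4)·1^r. The first term is divisible by 4 by the inductive hypothesis, and the second term (4)·1^r is divisible by 4 since 4 | 4. Hence 4 | h(r+1).
Hence, by induction on t, the claim holds for every t ≥ 1.
Therefore the largest such d is 4.

d = 4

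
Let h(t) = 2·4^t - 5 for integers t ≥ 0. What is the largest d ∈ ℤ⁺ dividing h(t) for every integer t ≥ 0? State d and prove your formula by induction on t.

d = 3

Computing the first values: h(0) = -3 and h(1) = 3; gcd(-3, 3) = 3, so d ≤ 3.
We prove 3 | 2·4^t - 5 for all t ≥ 0 by induction on t.
Base case (t = 0): h(0) = -3 = 3·(-1), so 3 | h(0).
Inductive step: assume the claim holds for t = p, i.e. 3 | h(p). Then
h(p+1) = 2·4^(p+1) - 5 = 4·(2·4^p - 5) + 15 = 4·h(p) + 15. The first term is divisible by 3 by the inductive hypothesis, and 15 is divisible by 3. Hence 3 | h(p+1).
This completes the induction.
Therefore the largest such d is 3.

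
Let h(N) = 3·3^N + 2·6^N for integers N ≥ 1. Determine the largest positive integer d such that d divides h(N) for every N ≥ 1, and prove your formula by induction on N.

d = 3

Computing the first values: h(1) = 21 and h(2) = 99; gcd(21, 99) = 3, so d ≤ 3.
We prove 3 | 3·3^N + 2·6^N for all N ≥ 1 by induction on N.
Base step (N = 1): h(1) = 21 = 3·(7), so 3 | h(1).
For the inductive step, assume it holds for an arbitrary p ≥ 1, i.e. 3 | h(p). Then
h(p+1) − 6·h(p) = (3·3^(p+1) + 2·6^(p+1)) − 6·(3·3^p + 2·6^p) = (3)·3^p·(3 − 6) = (-9)·3^p. Since 3 | h(p) by the inductive hypothesis, 3 | 6·h(p); and 3 | -9 since -9 = 3·-3. Therefore 3 | h(p+1).
Hence, by induction on N, the claim holds for every N ≥ 1.
Therefore the largest such d is 3.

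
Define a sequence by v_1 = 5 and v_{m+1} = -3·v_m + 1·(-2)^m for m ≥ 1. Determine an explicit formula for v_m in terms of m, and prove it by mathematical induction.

Computing the first terms: v_1 = 5, v_2 = -17, v_3 = 55. This suggests v_m = (-2)^m + 7(-3)^(m - 1).
When m = 1: the formula gives 5 = 5 = v_1.
Inductive step: assume the claim holds for m = j, so v_j = (-2)^j + 7(-3)^(j - 1).
Then v_{j+1} = -3·v_j + 1·(-2)^j = -3·((-2)^j + 7(-3)^(j - 1)) + 1·(-2)^j = (-2)^(j + 1) + 7(-3)^j = (-2)^(j+1) + 7(-3)^((j+1) - 1),
which is the claimed formula at m = j+1.
Hence, by induction on m, the claim holds for every m ≥ 1.

v_m = (-2)^m + 7(-3)^(m - 1)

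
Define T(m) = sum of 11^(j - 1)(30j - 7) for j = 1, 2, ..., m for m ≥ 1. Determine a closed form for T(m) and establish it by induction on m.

T(m) = 11^m(3m - 1) + 1

We claim T(m) = 11^m(3m - 1) + 1 for all m ≥ 1.
For the base case m = 1: T(1) = 23, and the closed form gives 23. They agree.
Inductive step: assume the claim holds for m = j, so T(j) = 11^j(3j - 1) + 1.
Then T(j+1) = T(j) + (11^j(30j + 23)) = (11^j(3j - 1) + 1) + (11^j(30j + 23)).
Simplifying, T(j+1) = 33·11^j·j + 22·11^j + 1 = 11^(j+1)(3(j+1) - 1) + 1,
which is the closed form with m = j+1.
By the principle of mathematical induction, the result holds for all m ≥ 1.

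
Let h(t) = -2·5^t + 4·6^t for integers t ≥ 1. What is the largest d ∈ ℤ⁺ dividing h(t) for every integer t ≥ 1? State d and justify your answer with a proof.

d = 2

Computing the first values: h(1) = 14 and h(2) = 94; gcd(14, 94) = 2, so d ≤ 2.
We prove 2 | -2·5^t + 4·6^t for all t ≥ 1 by induction on t.
When t = 1: h(1) = 14 = 2·(7), so 2 | h(1).
Inductive step: assume the claim holds for t = i, i.e. 2 | h(i). Then
h(i+1) − 6·h(i) = (-2·5^(i+1) + 4·6^(i+1)) − 6·(-2·5^i + 4·6^i) = (-2)·5^i·(5 − 6) = (2)·5^i. Since 2 | h(i) by the inductive hypothesis, 2 | 6·h(i); and 2 | 2 since 2 = 2·1. Therefore 2 | h(i+1).
Hence, by induction on t, the claim holds for every t ≥ 1.
Therefore the largest such d is 2.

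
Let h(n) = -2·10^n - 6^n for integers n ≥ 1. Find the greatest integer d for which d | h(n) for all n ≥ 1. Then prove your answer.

Computing the first values: h(1) = -26 and h(2) = -236; gcd(-26, -236) = 2, so d ≤ 2.
We prove 2 | -2·10^n - 6^n for all n ≥ 1 by induction on n.
Base case (n = 1): h(1) = -26 = 2·(-13), so 2 | h(1).
For the inductive step, assume it holds for an arbitrary m ≥ 1, i.e. 2 | h(m). Then
h(m+1) − 10·h(m) = (-2·10^(m+1) - 6^(m+1)) − 10·(-2·10^m - 6^m) = (-1)·6^m·(6 − 10) = (4)·6^m. Since 2 | h(m) by the inductive hypothesis, 2 | 10·h(m); and 2 | 4 since 4 = 2·2. Therefore 2 | h(m+1).
By induction, the statement is established for all n ≥ 1.
Therefore the largest such d is 2.

d = 2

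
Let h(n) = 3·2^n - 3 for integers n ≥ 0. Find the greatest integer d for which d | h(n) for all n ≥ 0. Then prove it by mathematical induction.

Computing the first values: h(0) = 0 and h(1) = 3; gcd(0, 3) = 3, so d ≤ 3.
We prove 3 | 3·2^n - 3 for all n ≥ 0 by induction on n.
Base step (n = 0): h(0) = 0 = 3·(0), so 3 | h(0).
Inductive step: assume the claim holds for n = j, i.e. 3 | h(j). Then
h(j+1) = 3·2^(j+1) - 3 = 2·(3·2^j - 3) + 3 = 2·h(j) + 3. The first term is divisible by 3 by the inductive hypothesis, and 3 is divisible by 3. Hence 3 | h(j+1).
Hence, by induction on n, the claim holds for every n ≥ 0.
Therefore the largest such d is 3.

d = 3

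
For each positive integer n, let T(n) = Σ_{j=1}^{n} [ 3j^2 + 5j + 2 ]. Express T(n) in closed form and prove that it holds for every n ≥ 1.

We claim T(n) = n(n^2 + 4n + 5) for all n ≥ 1.
Base case (n = 1): T(1) = 10, and the closed form gives 10. They agree.
Suppose the result is true for n = j, so T(j) = j(j^2 + 4j + 5).
Then T(j+1) = T(j) + (3j^2 + 11j + 10) = (j(j^2 + 4j + 5)) + (3j^2 + 11j + 10).
Simplifying, T(j+1) = (j + 1)(j^2 + 6j + 10) = (j+1)((j+1)^2 + 4(j+1) + 5),
which is the closed form with n = j+1.
This completes the induction.

T(n) = n(n^2 + 4n + 5)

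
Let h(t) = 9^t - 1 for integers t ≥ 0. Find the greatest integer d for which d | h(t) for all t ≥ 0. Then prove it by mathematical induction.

Computing the first values: h(0) = 0 and h(1) = 8; gcd(0, 8) = 8, so d ≤ 8.
We prove 8 | 9^t - 1 for all t ≥ 0 by induction on t.
Base step (t = 0): h(0) = 0 = 8·(0), so 8 | h(0).
Inductive step: assume the claim holds for t = i, i.e. 8 | h(i). Then
h(i+1) = 9^(i+1) - 1 = 9·(9^i - 1) + 8 = 9·h(i) + 8. The first term is divisible by 8 by the inductive hypothesis, and 8 is divisible by 8. Hence 8 | h(i+1).
Hence, by induction on t, the claim holds for every t ≥ 0.
Therefore the largest such d is 8.

d = 8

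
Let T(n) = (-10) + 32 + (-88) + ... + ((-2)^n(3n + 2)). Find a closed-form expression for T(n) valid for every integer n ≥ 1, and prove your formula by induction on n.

T(n) = 2(-2)^n(n + 1) - 2

We claim T(n) = 2(-2)^n(n + 1) - 2 for all n ≥ 1.
Base case (n = 1): T(1) = -10, and the closed form gives -10. They agree.
Inductive step: assume the claim holds for n = j, so T(j) = 2(-2)^j(j + 1) - 2.
Then T(j+1) = T(j) + ((-2)^(j + 1)(3j + 5)) = (2(-2)^j(j + 1) - 2) + ((-2)^(j + 1)(3j + 5)).
Simplifying, T(j+1) = -4(-2)^j·j - 8(-2)^j - 2 = 2(-2)^(j+1)((j+1) + 1) - 2,
which is the closed form with n = j+1.
Hence, by induction on n, the claim holds for every n ≥ 1.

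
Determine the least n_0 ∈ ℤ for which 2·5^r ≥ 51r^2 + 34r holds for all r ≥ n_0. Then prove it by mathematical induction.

At r = 3: 250 < 561, so the inequality fails and n_0 ≥ 4. We prove 2·5^r ≥ 51r^2 + 34r for all r ≥ 4.
For the base case r = 4: 2·5^r = 1250 and 51r^2 + 34r = 952, so 1250 ≥ 952.
For the inductive step, assume it holds for an arbitrary k ≥ 4, so 2·5^k ≥ 51k^2 + 34k.
Then 2·5^(k + 1) = 5·(2·5^k) ≥ 5·(51k^2 + 34k).
Also, for k ≥ 4 we have 5·(51k^2 + 34k) ≥ 51(k+1)^2 + 34(k+1), since 5·(51k^2 + 34k) − (51(k+1)^2 + 34(k+1)) = 204k^2 + 34k - 85, which is nonnegative for all k ≥ 4.
Combining, 2·5^(k + 1) ≥ 51(k+1)^2 + 34(k+1).
By induction, the statement is established for all r ≥ 4.
Hence the smallest such n_0 is 4.

n_0 = 4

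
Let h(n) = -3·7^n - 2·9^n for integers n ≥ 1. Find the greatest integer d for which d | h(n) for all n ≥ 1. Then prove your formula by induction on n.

d = 3

Computing the first values: h(1) = -39 and h(2) = -309; gcd(-39, -309) = 3, so d ≤ 3.
We prove 3 | -3·7^n - 2·9^n for all n ≥ 1 by induction on n.
Base step (n = 1): h(1) = -39 = 3·(-13), so 3 | h(1).
For the inductive step, assume it holds for an arbitrary r ≥ 1, i.e. 3 | h(r). Then
h(r+1) − 9·h(r) = (-3·7^(r+1) - 2·9^(r+1)) − 9·(-3·7^r - 2·9^r) = (-3)·7^r·(7 − 9) = (6)·7^r. Since 3 | h(r) by the inductive hypothesis, 3 | 9·h(r); and 3 | 6 since 6 = 3·2. Therefore 3 | h(r+1).
Hence, by induction on n, the claim holds for every n ≥ 1.
Therefore the largest such d is 3.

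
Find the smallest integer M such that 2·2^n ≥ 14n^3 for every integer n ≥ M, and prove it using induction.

M = 15

At n = 14: 32768 < 38416, so the inequality fails and M ≥ 15. We prove 2·2^n ≥ 14n^3 for all n ≥ 15.
Base step (n = 15): 2·2^n = 65536 and 14n^3 = 47250, so 65536 ≥ 47250.
For the inductive step, assume it holds for an arbitrary k ≥ 15, so 2·2^k ≥ 14k^3.
Then 2·2^(k + 1) = 2·(2·2^k) ≥ 2·(14k^3).
Also, for k ≥ 15 we have 2·(14k^3) ≥ 14(k+1)^3, since 2 ≥ (1 + 1/k)^3 for all k ≥ 15.
Combining, 2·2^(k + 1) ≥ 14(k+1)^3.
By induction, the statement is established for all n ≥ 15.
Hence the smallest such M is 15.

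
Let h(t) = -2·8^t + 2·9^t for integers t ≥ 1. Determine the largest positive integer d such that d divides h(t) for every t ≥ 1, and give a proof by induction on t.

d = 2

Computing the first values: h(1) = 2 and h(2) = 34; gcd(2, 34) = 2, so d ≤ 2.
We prove 2 | -2·8^t + 2·9^t for all t ≥ 1 by induction on t.
Base case (t = 1): h(1) = 2 = 2·(1), so 2 | h(1).
For the inductive step, assume it holds for an arbitrary r ≥ 1, i.e. 2 | h(r). Then
h(r+1) − 9·h(r) = (-2·8^(r+1) + 2·9^(r+1)) − 9·(-2·8^r + 2·9^r) = (-2)·8^r·(8 − 9) = (2)·8^r. Since 2 | h(r) by the inductive hypothesis, 2 | 9·h(r); and 2 | 2 since 2 = 2·1. Therefore 2 | h(r+1).
Hence, by induction on t, the claim holds for every t ≥ 1.
Therefore the largest such d is 2.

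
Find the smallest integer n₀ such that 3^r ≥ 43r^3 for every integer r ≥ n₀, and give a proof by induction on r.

At r = 9: 19683 < 31347, so the inequality fails and n₀ ≥ 10. We prove 3^r ≥ 43r^3 for all r ≥ 10.
Base step (r = 10): 3^r = 59049 and 43r^3 = 43000, so 59049 ≥ 43000.
Suppose the result is true for r = i, so 3^i ≥ 43i^3.
Then 3^(i + 1) = 3·(3^i) ≥ 3·(43i^3).
Also, for i ≥ 10 we have 3·(43i^3) ≥ 43(i+1)^3, since 3 ≥ (1 + 1/i)^3 for all i ≥ 10.
Combining, 3^(i + 1) ≥ 43(i+1)^3.
By induction, the statement is established for all r ≥ 10.
Hence the smallest such n₀ is 10.

n₀ = 10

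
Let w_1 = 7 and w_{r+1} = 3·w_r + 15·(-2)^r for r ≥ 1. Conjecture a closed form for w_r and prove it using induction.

Computing the first terms: w_1 = 7, w_2 = -9, w_3 = 33. This suggests w_r = -3(-2)^r + 3^(r - 1).
Base step (r = 1): the formula gives 7 = 7 = w_1.
Inductive step: assume the claim holds for r = j, so w_j = -3(-2)^j + 3^(j - 1).
Then w_{j+1} = 3·w_j + 15·(-2)^j = 3·(-3(-2)^j + 3^(j - 1)) + 15·(-2)^j = -3(-2)^(j + 1) + 3^j = -3(-2)^(j+1) + 3^((j+1) - 1),
which is the claimed formula at r = j+1.
By induction, the statement is established for all r ≥ 1.

w_r = -3(-2)^r + 3^(r - 1)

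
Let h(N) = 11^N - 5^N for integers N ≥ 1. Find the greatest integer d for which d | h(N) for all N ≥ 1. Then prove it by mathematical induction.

Computing the first values: h(1) = 6 and h(2) = 96; gcd(6, 96) = 6, so d ≤ 6.
We prove 6 | 11^N - 5^N for all N ≥ 1 by induction on N.
For the base case N = 1: h(1) = 6 = 6·(1), so 6 | h(1).
Suppose the result is true for N = r, i.e. 6 | h(r). Then
11^{r+1} − 5^{r+1} = 11·11^r − 5·5^r = 11·(11^r − 5^r) + (6)·5^r. The first term is divisible by 6 by the inductive hypothesis, and the second term (6)·5^r is divisible by 6 since 6 | 6. Hence 6 | h(r+1).
Hence, by induction on N, the claim holds for every N ≥ 1.
Therefore the largest such d is 6.

d = 6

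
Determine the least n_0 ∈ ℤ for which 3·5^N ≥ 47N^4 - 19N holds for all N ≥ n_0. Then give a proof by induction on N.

n_0 = 7

At N = 6: 46875 < 60798, so the inequality fails and n_0 ≥ 7. We prove 3·5^N ≥ 47N^4 - 19N for all N ≥ 7.
For the base case N = 7: 3·5^N = 234375 and 47N^4 - 19N = 112714, so 234375 ≥ 112714.
Inductive step: assume the claim holds for N = r, so 3·5^r ≥ 47r^4 - 19r.
Then 3·5^(r + 1) = 5·(3·5^r) ≥ 5·(47r^4 - 19r).
Also, for r ≥ 7 we have 5·(47r^4 - 19r) ≥ 47(r+1)^4 - 19(r+1), since 5·(47r^4 - 19r) − (47(r+1)^4 - 19(r+1)) = 188r^4 - 188r^3 - 282r^2 - 264r - 28, which is nonnegative for all r ≥ 7.
Combining, 3·5^(r + 1) ≥ 47(r+1)^4 - 19(r+1).
Hence, by induction on N, the claim holds for every N ≥ 7.
Hence the smallest such n_0 is 7.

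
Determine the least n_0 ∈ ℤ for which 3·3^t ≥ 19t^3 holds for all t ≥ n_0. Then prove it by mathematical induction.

At t = 6: 2187 < 4104, so the inequality fails and n_0 ≥ 7. We prove 3·3^t ≥ 19t^3 for all t ≥ 7.
Base case (t = 7): 3·3^t = 6561 and 19t^3 = 6517, so 6561 ≥ 6517.
For the inductive step, assume it holds for an arbitrary m ≥ 7, so 3·3^m ≥ 19m^3.
Then 3·3^(m + 1) = 3·(3·3^m) ≥ 3·(19m^3).
Also, for m ≥ 7 we have 3·(19m^3) ≥ 19(m+1)^3, since 3 ≥ (1 + 1/m)^3 for all m ≥ 7.
Combining, 3·3^(m + 1) ≥ 19(m+1)^3.
By the principle of mathematical induction, the result holds for all t ≥ 7.
Hence the smallest such n_0 is 7.

n_0 = 7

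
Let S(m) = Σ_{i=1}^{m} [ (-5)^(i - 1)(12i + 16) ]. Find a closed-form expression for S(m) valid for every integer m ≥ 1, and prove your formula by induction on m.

S(m) = -(-5)^m(2m + 3) + 3

We claim S(m) = -(-5)^m(2m + 3) + 3 for all m ≥ 1.
When m = 1: S(1) = 28, and the closed form gives 28. They agree.
For the inductive step, assume it holds for an arbitrary i ≥ 1, so S(i) = -(-5)^i(2i + 3) + 3.
Then S(i+1) = S(i) + ((-5)^i(12i + 28)) = (-(-5)^i(2i + 3) + 3) + ((-5)^i(12i + 28)).
Simplifying, S(i+1) = 10(-5)^i·i + 25(-5)^i + 3 = -(-5)^(i+1)(2(i+1) + 3) + 3,
which is the closed form with m = i+1.
By induction, the statement is established for all m ≥ 1.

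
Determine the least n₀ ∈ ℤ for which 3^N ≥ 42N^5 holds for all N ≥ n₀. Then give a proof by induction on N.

At N = 16: 43046721 < 44040192, so the inequality fails and n₀ ≥ 17. We prove 3^N ≥ 42N^5 for all N ≥ 17.
For the base case N = 17: 3^N = 129140163 and 42N^5 = 59633994, so 129140163 ≥ 59633994.
Inductive step: suppose the statement holds for some p ≥ 17, so 3^p ≥ 42p^5.
Then 3^(p + 1) = 3·(3^p) ≥ 3·(42p^5).
Also, for p ≥ 17 we have 3·(42p^5) ≥ 42(p+1)^5, since 3 ≥ (1 + 1/p)^5 for all p ≥ 17.
Combining, 3^(p + 1) ≥ 42(p+1)^5.
Hence, by induction on N, the claim holds for every N ≥ 17.
Hence the smallest such n₀ is 17.

n₀ = 17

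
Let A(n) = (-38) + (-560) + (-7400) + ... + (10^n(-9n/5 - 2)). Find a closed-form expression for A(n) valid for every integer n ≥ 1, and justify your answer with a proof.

A(n) = -2·10^n(n + 1) + 2

We claim A(n) = -2·10^n(n + 1) + 2 for all n ≥ 1.
When n = 1: A(1) = -38, and the closed form gives -38. They agree.
Suppose the result is true for n = j, so A(j) = -2·10^j(j + 1) + 2.
Then A(j+1) = A(j) + (10^j(-18j - 38)) = (-2·10^j(j + 1) + 2) + (10^j(-18j - 38)).
Simplifying, A(j+1) = -20·10^j·j - 40·10^j + 2 = -2·10^(j+1)((j+1) + 1) + 2,
which is the closed form with n = j+1.
By induction, the statement is established for all n ≥ 1.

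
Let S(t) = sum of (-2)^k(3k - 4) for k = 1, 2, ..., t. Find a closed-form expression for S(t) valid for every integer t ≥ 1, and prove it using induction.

We claim S(t) = 2(-2)^t(t - 1) + 2 for all t ≥ 1.
For the base case t = 1: S(1) = 2, and the closed form gives 2. They agree.
Suppose the result is true for t = k, so S(k) = 2(-2)^k(k - 1) + 2.
Then S(k+1) = S(k) + ((-2)^(k + 1)(3k - 1)) = (2(-2)^k(k - 1) + 2) + ((-2)^(k + 1)(3k - 1)).
Simplifying, S(k+1) = -4(-2)^k·k + 2 = 2(-2)^(k+1)((k+1) - 1) + 2,
which is the closed form with t = k+1.
By the principle of mathematical induction, the result holds for all t ≥ 1.

S(t) = 2(-2)^t(t - 1) + 2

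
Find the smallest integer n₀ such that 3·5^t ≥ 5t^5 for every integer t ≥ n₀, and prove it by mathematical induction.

At t = 5: 9375 < 15625, so the inequality fails and n₀ ≥ 6. We prove 3·5^t ≥ 5t^5 for all t ≥ 6.
For the base case t = 6: 3·5^t = 46875 and 5t^5 = 38880, so 46875 ≥ 38880.
Inductive step: assume the claim holds for t = p, so 3·5^p ≥ 5p^5.
Then 3·5^(p + 1) = 5·(3·5^p) ≥ 5·(5p^5).
Also, for p ≥ 6 we have 5·(5p^5) ≥ 5(p+1)^5, since 5 ≥ (1 + 1/p)^5 for all p ≥ 6.
Combining, 3·5^(p + 1) ≥ 5(p+1)^5.
By the principle of mathematical induction, the result holds for all t ≥ 6.
Hence the smallest such n₀ is 6.

n₀ = 6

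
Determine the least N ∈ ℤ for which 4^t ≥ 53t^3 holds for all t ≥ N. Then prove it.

N = 8

At t = 7: 16384 < 18179, so the inequality fails and N ≥ 8. We prove 4^t ≥ 53t^3 for all t ≥ 8.
Base step (t = 8): 4^t = 65536 and 53t^3 = 27136, so 65536 ≥ 27136.
Inductive step: assume the claim holds for t = i, so 4^i ≥ 53i^3.
Then 4^(i + 1) = 4·(4^i) ≥ 4·(53i^3).
Also, for i ≥ 8 we have 4·(53i^3) ≥ 53(i+1)^3, since 4 ≥ (1 + 1/i)^3 for all i ≥ 8.
Combining, 4^(i + 1) ≥ 53(i+1)^3.
This completes the induction.
Hence the smallest such N is 8.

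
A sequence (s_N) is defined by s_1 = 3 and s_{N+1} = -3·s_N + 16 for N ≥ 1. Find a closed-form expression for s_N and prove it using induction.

Computing the first terms: s_1 = 3, s_2 = 7, s_3 = -5. This suggests s_N = -(-3)^(N - 1) + 4.
Base case (N = 1): the formula gives 3 = 3 = s_1.
For the inductive step, assume it holds for an arbitrary k ≥ 1, so s_k = -(-3)^(k - 1) + 4.
Then s_{k+1} = -3·s_k + 16 = -3·(-(-3)^(k - 1) + 4) + 16 = -(-3)^k + 4 = -(-3)^((k+1) - 1) + 4,
which is the claimed formula at N = k+1.
By the principle of mathematical induction, the result holds for all N ≥ 1.

s_N = -(-3)^(N - 1) + 4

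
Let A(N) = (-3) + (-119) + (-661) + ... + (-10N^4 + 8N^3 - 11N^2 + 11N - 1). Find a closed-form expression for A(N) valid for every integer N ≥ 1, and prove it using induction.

A(N) = -N(2N^4 + 3N^3 + 3N^2 - 2N - 3)

We claim A(N) = -N(2N^4 + 3N^3 + 3N^2 - 2N - 3) for all N ≥ 1.
When N = 1: A(1) = -3, and the closed form gives -3. They agree.
For the inductive step, assume it holds for an arbitrary k ≥ 1, so A(k) = k(-2k^4 - 3k^3 - 3k^2 + 2k + 3).
Then A(k+1) = A(k) + (-10k^4 - 32k^3 - 47k^2 - 27k - 3) = (k(-2k^4 - 3k^3 - 3k^2 + 2k + 3)) + (-10k^4 - 32k^3 - 47k^2 - 27k - 3).
Simplifying, A(k+1) = -(k + 1)(2k^4 + 11k^3 + 24k^2 + 21k + 3) = -(k+1)(2(k+1)^4 + 3(k+1)^3 + 3(k+1)^2 - 2(k+1) - 3),
which is the closed form with N = k+1.
This completes the induction.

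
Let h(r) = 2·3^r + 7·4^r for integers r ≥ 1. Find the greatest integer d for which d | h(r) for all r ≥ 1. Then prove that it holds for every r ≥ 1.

Computing the first values: h(1) = 34 and h(2) = 130; gcd(34, 130) = 2, so d ≤ 2.
We prove 2 | 2·3^r + 7·4^r for all r ≥ 1 by induction on r.
Base step (r = 1): h(1) = 34 = 2·(17), so 2 | h(1).
For the inductive step, assume it holds for an arbitrary k ≥ 1, i.e. 2 | h(k). Then
h(k+1) − 4·h(k) = (2·3^(k+1) + 7·4^(k+1)) − 4·(2·3^k + 7·4^k) = (2)·3^k·(3 − 4) = (-2)·3^k. Since 2 | h(k) by the inductive hypothesis, 2 | 4·h(k); and 2 | -2 since -2 = 2·-1. Therefore 2 | h(k+1).
Hence, by induction on r, the claim holds for every r ≥ 1.
Therefore the largest such d is 2.

d = 2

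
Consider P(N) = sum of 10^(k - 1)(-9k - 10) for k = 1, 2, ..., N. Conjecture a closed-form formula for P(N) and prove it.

We claim P(N) = -10^N(N + 1) + 1 for all N ≥ 1.
When N = 1: P(1) = -19, and the closed form gives -19. They agree.
For the inductive step, assume it holds for an arbitrary k ≥ 1, so P(k) = -10^k(k + 1) + 1.
Then P(k+1) = P(k) + (10^k(-9k - 19)) = (-10^k(k + 1) + 1) + (10^k(-9k - 19)).
Simplifying, P(k+1) = -10·10^k·k - 20·10^k + 1 = -10^(k+1)((k+1) + 1) + 1,
which is the closed form with N = k+1.
This completes the induction.

P(N) = -10^N(N + 1) + 1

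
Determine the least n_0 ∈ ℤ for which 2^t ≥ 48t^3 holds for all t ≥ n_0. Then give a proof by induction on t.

n_0 = 19

At t = 18: 262144 < 279936, so the inequality fails and n_0 ≥ 19. We prove 2^t ≥ 48t^3 for all t ≥ 19.
Base case (t = 19): 2^t = 524288 and 48t^3 = 329232, so 524288 ≥ 329232.
Inductive step: assume the claim holds for t = p, so 2^p ≥ 48p^3.
Then 2^(p + 1) = 2·(2^p) ≥ 2·(48p^3).
Also, for p ≥ 19 we have 2·(48p^3) ≥ 48(p+1)^3, since 2 ≥ (1 + 1/p)^3 for all p ≥ 19.
Combining, 2^(p + 1) ≥ 48(p+1)^3.
This completes the induction.
Hence the smallest such n_0 is 19.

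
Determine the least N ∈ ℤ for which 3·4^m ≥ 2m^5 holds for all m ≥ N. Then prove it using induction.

At m = 6: 12288 < 15552, so the inequality fails and N ≥ 7. We prove 3·4^m ≥ 2m^5 for all m ≥ 7.
For the base case m = 7: 3·4^m = 49152 and 2m^5 = 33614, so 49152 ≥ 33614.
Inductive step: suppose the statement holds for some j ≥ 7, so 3·4^j ≥ 2j^5.
Then 3·4^(j + 1) = 4·(3·4^j) ≥ 4·(2j^5).
Also, for j ≥ 7 we have 4·(2j^5) ≥ 2(j+1)^5, since 4 ≥ (1 + 1/j)^5 for all j ≥ 7.
Combining, 3·4^(j + 1) ≥ 2(j+1)^5.
By the principle of mathematical induction, the result holds for all m ≥ 7.
Hence the smallest such N is 7.

N = 7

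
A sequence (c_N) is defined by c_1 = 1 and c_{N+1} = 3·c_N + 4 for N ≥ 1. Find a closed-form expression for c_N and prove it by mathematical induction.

Computing the first terms: c_1 = 1, c_2 = 7, c_3 = 25. This suggests c_N = 3^N - 2.
When N = 1: the formula gives 1 = 1 = c_1.
Suppose the result is true for N = k, so c_k = 3^k - 2.
Then c_{k+1} = 3·c_k + 4 = 3·(3^k - 2) + 4 = 3^(k + 1) - 2,
which is the claimed formula at N = k+1.
Hence, by induction on N, the claim holds for every N ≥ 1.

c_N = 3^N - 2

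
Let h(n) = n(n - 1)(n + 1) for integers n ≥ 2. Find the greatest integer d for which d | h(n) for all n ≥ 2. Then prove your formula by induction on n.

Computing the first values: h(2) = 6 and h(3) = 24; gcd(6, 24) = 6, so d ≤ 6.
We prove 6 | n(n - 1)(n + 1) for all n ≥ 2 by induction on n.
Base step (n = 2): h(2) = 6 = 6·(1), so 6 | h(2).
For the inductive step, assume it holds for an arbitrary m ≥ 2, i.e. 6 | h(m). Then
h(m+1) − h(m) = m·(m+1)·(m+2) − (m-1)·m·(m+1) = m·(m+1)·[(m+2) − (m-1)] = 3·m·(m+1). The product of 2 consecutive integers is divisible by (2)! = 2, so h(m+1) − h(m) is divisible by 3·2 = 6. By the inductive hypothesis 6 | h(m), hence 6 | h(m+1).
By induction, the statement is established for all n ≥ 2.
Therefore the largest such d is 6.

d = 6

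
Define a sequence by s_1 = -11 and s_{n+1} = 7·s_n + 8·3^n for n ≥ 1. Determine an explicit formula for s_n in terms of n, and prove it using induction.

Computing the first terms: s_1 = -11, s_2 = -53, s_3 = -299. This suggests s_n = -2·3^n - 5·7^(n - 1).
When n = 1: the formula gives -11 = -11 = s_1.
Inductive step: suppose the statement holds for some p ≥ 1, so s_p = -2·3^p - 5·7^(p - 1).
Then s_{p+1} = 7·s_p + 8·3^p = 7·(-2·3^p - 5·7^(p - 1)) + 8·3^p = -2·3^(p + 1) - 5·7^p = -2·3^(p+1) - 5·7^((p+1) - 1),
which is the claimed formula at n = p+1.
This completes the induction.

s_n = -2·3^n - 5·7^(n - 1)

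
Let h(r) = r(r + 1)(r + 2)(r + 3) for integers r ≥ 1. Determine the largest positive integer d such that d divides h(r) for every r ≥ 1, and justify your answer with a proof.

Computing the first values: h(1) = 24 and h(2) = 120; gcd(24, 120) = 24, so d ≤ 24.
We prove 24 | r(r + 1)(r + 2)(r + 3) for all r ≥ 1 by induction on r.
Base step (r = 1): h(1) = 24 = 24·(1), so 24 | h(1).
Inductive step: suppose the statement holds for some p ≥ 1, i.e. 24 | h(p). Then
h(p+1) − h(p) = (p+1)·(p+2)·(p+3)·(p+4) − p·(p+1)·(p+2)·(p+3) = (p+1)·(p+2)·(p+3)·[(p+4) − p] = 4·(p+1)·(p+2)·(p+3). The product of 3 consecutive integers is divisible by (3)! = 6, so h(p+1) − h(p) is divisible by 4·6 = 24. By the inductive hypothesis 24 | h(p), hence 24 | h(p+1).
By induction, the statement is established for all r ≥ 1.
Therefore the largest such d is 24.

d = 24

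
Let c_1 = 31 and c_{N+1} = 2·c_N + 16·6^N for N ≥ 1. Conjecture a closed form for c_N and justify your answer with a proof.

c_N = 7·2^(N - 1) + 4·6^N

Computing the first terms: c_1 = 31, c_2 = 158, c_3 = 892. This suggests c_N = 7·2^(N - 1) + 4·6^N.
Base case (N = 1): the formula gives 31 = 31 = c_1.
For the inductive step, assume it holds for an arbitrary i ≥ 1, so c_i = 7·2^(i - 1) + 4·6^i.
Then c_{i+1} = 2·c_i + 16·6^i = 2·(7·2^(i - 1) + 4·6^i) + 16·6^i = 7·2^i + 4·6^(i + 1) = 7·2^((i+1) - 1) + 4·6^(i+1),
which is the claimed formula at N = i+1.
By the principle of mathematical induction, the result holds for all N ≥ 1.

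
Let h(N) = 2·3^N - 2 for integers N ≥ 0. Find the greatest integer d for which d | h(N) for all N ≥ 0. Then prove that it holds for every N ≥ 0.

d = 4

Computing the first values: h(0) = 0 and h(1) = 4; gcd(0, 4) = 4, so d ≤ 4.
We prove 4 | 2·3^N - 2 for all N ≥ 0 by induction on N.
Base case (N = 0): h(0) = 0 = 4·(0), so 4 | h(0).
Inductive step: assume the claim holds for N = j, i.e. 4 | h(j). Then
h(j+1) = 2·3^(j+1) - 2 = 3·(2·3^j - 2) + 4 = 3·h(j) + 4. The first term is divisible by 4 by the inductive hypothesis, and 4 is divisible by 4. Hence 4 | h(j+1).
By induction, the statement is established for all N ≥ 0.
Therefore the largest such d is 4.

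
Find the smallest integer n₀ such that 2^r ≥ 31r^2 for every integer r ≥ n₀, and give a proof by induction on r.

At r = 12: 4096 < 4464, so the inequality fails and n₀ ≥ 13. We prove 2^r ≥ 31r^2 for all r ≥ 13.
When r = 13: 2^r = 8192 and 31r^2 = 5239, so 8192 ≥ 5239.
Inductive step: assume the claim holds for r = m, so 2^m ≥ 31m^2.
Then 2^(m + 1) = 2·(2^m) ≥ 2·(31m^2).
Also, for m ≥ 13 we have 2·(31m^2) ≥ 31(m+1)^2, since 2 ≥ (1 + 1/m)^2 for all m ≥ 13.
Combining, 2^(m + 1) ≥ 31(m+1)^2.
By induction, the statement is established for all r ≥ 13.
Hence the smallest such n₀ is 13.

n₀ = 13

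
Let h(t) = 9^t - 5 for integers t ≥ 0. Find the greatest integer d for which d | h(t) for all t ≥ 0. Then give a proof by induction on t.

d = 4

Computing the first values: h(0) = -4 and h(1) = 4; gcd(-4, 4) = 4, so d ≤ 4.
We prove 4 | 9^t - 5 for all t ≥ 0 by induction on t.
When t = 0: h(0) = -4 = 4·(-1), so 4 | h(0).
Inductive step: suppose the statement holds for some k ≥ 0, i.e. 4 | h(k). Then
h(k+1) = 9^(k+1) - 5 = 9·(9^k - 5) + 40 = 9·h(k) + 40. The first term is divisible by 4 by the inductive hypothesis, and 40 is divisible by 4. Hence 4 | h(k+1).
By induction, the statement is established for all t ≥ 0.
Therefore the largest such d is 4.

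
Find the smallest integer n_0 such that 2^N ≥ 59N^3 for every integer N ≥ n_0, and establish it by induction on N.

At N = 18: 262144 < 344088, so the inequality fails and n_0 ≥ 19. We prove 2^N ≥ 59N^3 for all N ≥ 19.
Base case (N = 19): 2^N = 524288 and 59N^3 = 404681, so 524288 ≥ 404681.
Inductive step: assume the claim holds for N = i, so 2^i ≥ 59i^3.
Then 2^(i + 1) = 2·(2^i) ≥ 2·(59i^3).
Also, for i ≥ 19 we have 2·(59i^3) ≥ 59(i+1)^3, since 2 ≥ (1 + 1/i)^3 for all i ≥ 19.
Combining, 2^(i + 1) ≥ 59(i+1)^3.
Hence, by induction on N, the claim holds for every N ≥ 19.
Hence the smallest such n_0 is 19.

n_0 = 19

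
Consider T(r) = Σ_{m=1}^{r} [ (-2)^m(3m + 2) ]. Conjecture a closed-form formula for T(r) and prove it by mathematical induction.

T(r) = 2(-2)^r(r + 1) - 2

We claim T(r) = 2(-2)^r(r + 1) - 2 for all r ≥ 1.
Base case (r = 1): T(1) = -10, and the closed form gives -10. They agree.
For the inductive step, assume it holds for an arbitrary m ≥ 1, so T(m) = 2(-2)^m(m + 1) - 2.
Then T(m+1) = T(m) + ((-2)^(m + 1)(3m + 5)) = (2(-2)^m(m + 1) - 2) + ((-2)^(m + 1)(3m + 5)).
Simplifying, T(m+1) = -4(-2)^m·m - 8(-2)^m - 2 = 2(-2)^(m+1)((m+1) + 1) - 2,
which is the closed form with r = m+1.
This completes the induction.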